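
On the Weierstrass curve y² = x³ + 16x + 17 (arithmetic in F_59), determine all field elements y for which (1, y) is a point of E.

x³ + 16x + 17 = 34 ≡ 34 (mod 59).
34 is a non-residue mod 59; no y exists.

none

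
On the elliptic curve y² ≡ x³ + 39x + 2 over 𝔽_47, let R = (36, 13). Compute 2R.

(23, 0)

tangent at (36, 13): λ = (3·36² + 39)/(2·13) ≡ 26/26. 26⁻¹ ≡ 38 (mod 47) since 26·38 = 988 ≡ 1, so λ ≡ 26·38 ≡ 1.
  x = λ² - 36 - 36 = 1 - 72 ≡ 23; y = λ·(36 - 23) - 13 ≡ 0. → (23, 0)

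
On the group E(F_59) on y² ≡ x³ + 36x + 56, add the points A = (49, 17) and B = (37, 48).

(44, 34)

(49, 17) + (37, 48). λ = (48 - 17)/(37 - 49) ≡ 31/47 mod 59. 47⁻¹ ≡ 54 (mod 59), so λ ≡ 22.
  x = λ² - 49 - 37 = 484 - 86 ≡ 44; y = λ·(49 - 44) - 17 ≡ 34. → (44, 34)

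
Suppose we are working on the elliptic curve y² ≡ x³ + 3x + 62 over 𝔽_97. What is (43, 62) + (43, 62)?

(14, 36)

tangent at (43, 62): λ = (3·43² + 3)/(2·62) ≡ 21/27. 27⁻¹ ≡ 18 (mod 97) since 27·18 = 486 ≡ 1, so λ ≡ 21·18 ≡ 87.
  x = λ² - 43 - 43 = 7569 - 86 ≡ 14; y = λ·(43 - 14) - 62 ≡ 36. → (14, 36)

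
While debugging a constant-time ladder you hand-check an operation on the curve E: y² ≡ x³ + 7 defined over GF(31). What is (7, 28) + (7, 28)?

(5, 16)

tangent at (7, 28): λ = (3·7² + 0)/(2·28) ≡ 23/25. 25⁻¹ ≡ 5 (mod 31) since 25·5 = 125 ≡ 1, so λ ≡ 23·5 ≡ 22.
  x = λ² - 7 - 7 = 484 - 14 ≡ 5; y = λ·(7 - 5) - 28 ≡ 16. → (5, 16)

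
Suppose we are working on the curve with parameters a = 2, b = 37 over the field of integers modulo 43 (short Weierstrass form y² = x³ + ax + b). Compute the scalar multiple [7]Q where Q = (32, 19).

Double-and-add on 7 = (111)₂. Start with Q = (32, 19) for the leading 1-bit.
double: tangent at (32, 19): λ = (3·32² + 2)/(2·19) ≡ 21/38. 38⁻¹ ≡ 17 (mod 43) since 38·17 = 646 ≡ 1, so λ ≡ 21·17 ≡ 13.
  x = λ² - 32 - 32 = 169 - 64 ≡ 19; y = λ·(32 - 19) - 19 ≡ 21. → (19, 21)
add Q: (19, 21) + (32, 19). λ = (19 - 21)/(32 - 19) ≡ 41/13 mod 43. 13⁻¹ ≡ 10 (mod 43), so λ ≡ 23.
  x = λ² - 19 - 32 = 529 - 51 ≡ 5; y = λ·(19 - 5) - 21 ≡ 0. → (5, 0)
double: (5, 0) + (5, 0): same x and y₁ ≡ -y₂, so the sum is ∞.
add Q: ∞ + (32, 19) = (32, 19) (identity).

(32, 19)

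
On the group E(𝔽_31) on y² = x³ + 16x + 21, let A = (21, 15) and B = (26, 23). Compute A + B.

(25, 22)

(21, 15) + (26, 23). λ = (23 - 15)/(26 - 21) ≡ 8/5 mod 31. 5⁻¹ ≡ 25 (mod 31) since 5·25 = 125 ≡ 1, so λ ≡ 14.
  x = λ² - 21 - 26 = 196 - 47 ≡ 25; y = λ·(21 - 25) - 15 ≡ 22. → (25, 22)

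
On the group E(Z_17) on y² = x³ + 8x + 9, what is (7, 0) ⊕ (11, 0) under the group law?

(7, 0) + (11, 0). λ = (0 - 0)/(11 - 7) ≡ 0/4 mod 17. 4⁻¹ ≡ 13 (mod 17), so λ ≡ 0.
  x = λ² - 7 - 11 = 0 - 18 ≡ 16; y = λ·(7 - 16) - 0 ≡ 0. → (16, 0)

(16, 0)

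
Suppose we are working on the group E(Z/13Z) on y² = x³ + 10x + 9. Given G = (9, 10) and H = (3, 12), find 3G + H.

(3, 12)

First 3G:
Repeated addition: build up to 3G.
2G: tangent at (9, 10): λ = (3·9² + 10)/(2·10) ≡ 6/7. 7⁻¹ ≡ 2 (mod 13), so λ ≡ 6·2 ≡ 12.
  x = λ² - 9 - 9 = 144 - 18 ≡ 9; y = λ·(9 - 9) - 10 ≡ 3. → (9, 3)
3G: (9, 3) + (9, 10): same x and y₁ ≡ -y₂, so the sum is 𝒪.
3G = 𝒪.
Finally 3G + H:
𝒪 + (3, 12) = (3, 12) (identity).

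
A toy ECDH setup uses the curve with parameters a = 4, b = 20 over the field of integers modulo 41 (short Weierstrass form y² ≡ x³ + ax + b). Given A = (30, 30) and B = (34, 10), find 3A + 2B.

(5, 1)

First 3A:
Repeated addition: build up to 3A.
2A: tangent at (30, 30): λ = (3·30² + 4)/(2·30) ≡ 39/19. 19⁻¹ ≡ 13 (mod 41) since 19·13 = 247 ≡ 1, so λ ≡ 39·13 ≡ 15.
  x = λ² - 30 - 30 = 225 - 60 ≡ 1; y = λ·(30 - 1) - 30 ≡ 36. → (1, 36)
3A: (1, 36) + (30, 30). λ = (30 - 36)/(30 - 1) ≡ 35/29 mod 41. 29⁻¹ ≡ 17 (mod 41), so λ ≡ 21.
  x = λ² - 1 - 30 = 441 - 31 ≡ 0; y = λ·(1 - 0) - 36 ≡ 26. → (0, 26)
3A = (0, 26).
Next 2B:
Repeated addition: build up to 2B.
2B: tangent at (34, 10): λ = (3·34² + 4)/(2·10) ≡ 28/20. 20⁻¹ ≡ 39 (mod 41) since 20·39 = 780 ≡ 1, so λ ≡ 28·39 ≡ 26.
  x = λ² - 34 - 34 = 676 - 68 ≡ 34; y = λ·(34 - 34) - 10 ≡ 31. → (34, 31)
2B = (34, 31).
Finally 3A + 2B:
(0, 26) + (34, 31). λ = (31 - 26)/(34 - 0) ≡ 5/34 mod 41. 34⁻¹ ≡ 35 (mod 41) since 34·35 = 1190 ≡ 1, so λ ≡ 11.
  x = λ² - 0 - 34 = 121 - 34 ≡ 5; y = λ·(0 - 5) - 26 ≡ 1. → (5, 1)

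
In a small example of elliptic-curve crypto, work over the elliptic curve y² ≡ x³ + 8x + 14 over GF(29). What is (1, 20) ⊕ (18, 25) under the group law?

(1, 20) + (18, 25). λ = (25 - 20)/(18 - 1) ≡ 5/17 mod 29. 17⁻¹ ≡ 12 (mod 29) since 17·12 = 204 ≡ 1, so λ ≡ 2.
  x = λ² - 1 - 18 = 4 - 19 ≡ 14; y = λ·(1 - 14) - 20 ≡ 12. → (14, 12)

(14, 12)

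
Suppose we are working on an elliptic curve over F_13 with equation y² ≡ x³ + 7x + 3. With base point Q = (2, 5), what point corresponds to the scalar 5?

(4, 2)

Double-and-add on 5 = (101)₂. Start with Q = (2, 5) for the leading 1-bit.
double: tangent at (2, 5): λ = (3·2² + 7)/(2·5) ≡ 6/10. 10⁻¹ ≡ 4 (mod 13), so λ ≡ 6·4 ≡ 11.
  x = λ² - 2 - 2 = 121 - 4 ≡ 0; y = λ·(2 - 0) - 5 ≡ 4. → (0, 4)
double: tangent at (0, 4): λ = (3·0² + 7)/(2·4) ≡ 7/8. 8⁻¹ ≡ 5 (mod 13) since 8·5 = 40 ≡ 1, so λ ≡ 7·5 ≡ 9.
  x = λ² - 0 - 0 = 81 - 0 ≡ 3; y = λ·(0 - 3) - 4 ≡ 8. → (3, 8)
add Q: (3, 8) + (2, 5). λ = (5 - 8)/(2 - 3) ≡ 10/12 mod 13. 12⁻¹ ≡ 12 (mod 13), so λ ≡ 3.
  x = λ² - 3 - 2 = 9 - 5 ≡ 4; y = λ·(3 - 4) - 8 ≡ 2. → (4, 2)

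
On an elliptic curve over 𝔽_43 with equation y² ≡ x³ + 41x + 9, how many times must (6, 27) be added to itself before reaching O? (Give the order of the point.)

2P: tangent at (6, 27): λ = (3·6² + 41)/(2·27) ≡ 20/11. 11⁻¹ ≡ 4 (mod 43), so λ ≡ 20·4 ≡ 37.
  x = λ² - 6 - 6 = 1369 - 12 ≡ 24; y = λ·(6 - 24) - 27 ≡ 38. → (24, 38)
3P: (24, 38) + (6, 27). λ = (27 - 38)/(6 - 24) ≡ 32/25 mod 43. 25⁻¹ ≡ 31 (mod 43) since 25·31 = 775 ≡ 1, so λ ≡ 3.
  x = λ² - 24 - 6 = 9 - 30 ≡ 22; y = λ·(24 - 22) - 38 ≡ 11. → (22, 11)
4P: (22, 11) + (6, 27). λ = (27 - 11)/(6 - 22) ≡ 16/27 mod 43. 27⁻¹ ≡ 8 (mod 43), so λ ≡ 42.
  x = λ² - 22 - 6 = 1764 - 28 ≡ 16; y = λ·(22 - 16) - 11 ≡ 26. → (16, 26)
5P: (16, 26) + (6, 27). λ = (27 - 26)/(6 - 16) ≡ 1/33 mod 43. 33⁻¹ ≡ 30 (mod 43), so λ ≡ 30.
  x = λ² - 16 - 6 = 900 - 22 ≡ 18; y = λ·(16 - 18) - 26 ≡ 0. → (18, 0)
6P: (18, 0) + (6, 27). λ = (27 - 0)/(6 - 18) ≡ 27/31 mod 43. 31⁻¹ ≡ 25 (mod 43) since 31·25 = 775 ≡ 1, so λ ≡ 30.
  x = λ² - 18 - 6 = 900 - 24 ≡ 16; y = λ·(18 - 16) - 0 ≡ 17. → (16, 17)
7P: (16, 17) + (6, 27). λ = (27 - 17)/(6 - 16) ≡ 10/33 mod 43. 33⁻¹ ≡ 30 (mod 43), so λ ≡ 42.
  x = λ² - 16 - 6 = 1764 - 22 ≡ 22; y = λ·(16 - 22) - 17 ≡ 32. → (22, 32)
8P: (22, 32) + (6, 27). λ = (27 - 32)/(6 - 22) ≡ 38/27 mod 43. 27⁻¹ ≡ 8 (mod 43) since 27·8 = 216 ≡ 1, so λ ≡ 3.
  x = λ² - 22 - 6 = 9 - 28 ≡ 24; y = λ·(22 - 24) - 32 ≡ 5. → (24, 5)
9P: (24, 5) + (6, 27). λ = (27 - 5)/(6 - 24) ≡ 22/25 mod 43. 25⁻¹ ≡ 31 (mod 43), so λ ≡ 37.
  x = λ² - 24 - 6 = 1369 - 30 ≡ 6; y = λ·(24 - 6) - 5 ≡ 16. → (6, 16)
10P: (6, 16) + (6, 27): same x and y₁ ≡ -y₂, so the sum is O.
10P = O, so the order is 10.

10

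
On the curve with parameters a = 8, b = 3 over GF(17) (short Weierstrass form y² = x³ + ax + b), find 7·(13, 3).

Write G = (13, 3).
Double-and-add on 7 = (111)₂. Start with G = (13, 3) for the leading 1-bit.
double: tangent at (13, 3): λ = (3·13² + 8)/(2·3) ≡ 5/6. 6⁻¹ ≡ 3 (mod 17), so λ ≡ 5·3 ≡ 15.
  x = λ² - 13 - 13 = 225 - 26 ≡ 12; y = λ·(13 - 12) - 3 ≡ 12. → (12, 12)
add G: (12, 12) + (13, 3). λ = (3 - 12)/(13 - 12) ≡ 8/1 mod 17. 1⁻¹ ≡ 1 (mod 17), so λ ≡ 8.
  x = λ² - 12 - 13 = 64 - 25 ≡ 5; y = λ·(12 - 5) - 12 ≡ 10. → (5, 10)
double: tangent at (5, 10): λ = (3·5² + 8)/(2·10) ≡ 15/3. 3⁻¹ ≡ 6 (mod 17) since 3·6 = 18 ≡ 1, so λ ≡ 15·6 ≡ 5.
  x = λ² - 5 - 5 = 25 - 10 ≡ 15; y = λ·(5 - 15) - 10 ≡ 8. → (15, 8)
add G: (15, 8) + (13, 3). λ = (3 - 8)/(13 - 15) ≡ 12/15 mod 17. 15⁻¹ ≡ 8 (mod 17) since 15·8 = 120 ≡ 1, so λ ≡ 11.
  x = λ² - 15 - 13 = 121 - 28 ≡ 8; y = λ·(15 - 8) - 8 ≡ 1. → (8, 1)

(8, 1)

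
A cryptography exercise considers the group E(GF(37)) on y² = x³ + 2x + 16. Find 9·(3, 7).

Write Q = (3, 7).
Repeated addition: build up to 9Q.
2Q: tangent at (3, 7): λ = (3·3² + 2)/(2·7) ≡ 29/14. 14⁻¹ ≡ 8 (mod 37), so λ ≡ 29·8 ≡ 10.
  x = λ² - 3 - 3 = 100 - 6 ≡ 20; y = λ·(3 - 20) - 7 ≡ 8. → (20, 8)
3Q: (20, 8) + (3, 7). λ = (7 - 8)/(3 - 20) ≡ 36/20 mod 37. 20⁻¹ ≡ 13 (mod 37), so λ ≡ 24.
  x = λ² - 20 - 3 = 576 - 23 ≡ 35; y = λ·(20 - 35) - 8 ≡ 2. → (35, 2)
4Q: (35, 2) + (3, 7). λ = (7 - 2)/(3 - 35) ≡ 5/5 mod 37. 5⁻¹ ≡ 15 (mod 37) since 5·15 = 75 ≡ 1, so λ ≡ 1.
  x = λ² - 35 - 3 = 1 - 38 ≡ 0; y = λ·(35 - 0) - 2 ≡ 33. → (0, 33)
5Q: (0, 33) + (3, 7). λ = (7 - 33)/(3 - 0) ≡ 11/3 mod 37. 3⁻¹ ≡ 25 (mod 37) since 3·25 = 75 ≡ 1, so λ ≡ 16.
  x = λ² - 0 - 3 = 256 - 3 ≡ 31; y = λ·(0 - 31) - 33 ≡ 26. → (31, 26)
6Q: (31, 26) + (3, 7). λ = (7 - 26)/(3 - 31) ≡ 18/9 mod 37. 9⁻¹ ≡ 33 (mod 37), so λ ≡ 2.
  x = λ² - 31 - 3 = 4 - 34 ≡ 7; y = λ·(31 - 7) - 26 ≡ 22. → (7, 22)
7Q: (7, 22) + (3, 7). λ = (7 - 22)/(3 - 7) ≡ 22/33 mod 37. 33⁻¹ ≡ 9 (mod 37), so λ ≡ 13.
  x = λ² - 7 - 3 = 169 - 10 ≡ 11; y = λ·(7 - 11) - 22 ≡ 0. → (11, 0)
8Q: (11, 0) + (3, 7). λ = (7 - 0)/(3 - 11) ≡ 7/29 mod 37. 29⁻¹ ≡ 23 (mod 37) since 29·23 = 667 ≡ 1, so λ ≡ 13.
  x = λ² - 11 - 3 = 169 - 14 ≡ 7; y = λ·(11 - 7) - 0 ≡ 15. → (7, 15)
9Q: (7, 15) + (3, 7). λ = (7 - 15)/(3 - 7) ≡ 29/33 mod 37. 33⁻¹ ≡ 9 (mod 37), so λ ≡ 2.
  x = λ² - 7 - 3 = 4 - 10 ≡ 31; y = λ·(7 - 31) - 15 ≡ 11. → (31, 11)

(31, 11)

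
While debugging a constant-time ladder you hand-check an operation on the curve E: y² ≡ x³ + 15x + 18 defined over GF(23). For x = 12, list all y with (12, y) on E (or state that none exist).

none

x³ + 15x + 18 = 1926 ≡ 17 (mod 23).
17 is a non-residue mod 23; no y exists.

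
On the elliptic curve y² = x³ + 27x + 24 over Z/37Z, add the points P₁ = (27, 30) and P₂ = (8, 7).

(9, 21)

(27, 30) + (8, 7). λ = (7 - 30)/(8 - 27) ≡ 14/18 mod 37. 18⁻¹ ≡ 35 (mod 37), so λ ≡ 9.
  x = λ² - 27 - 8 = 81 - 35 ≡ 9; y = λ·(27 - 9) - 30 ≡ 21. → (9, 21)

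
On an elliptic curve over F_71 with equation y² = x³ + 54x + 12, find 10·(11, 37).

Write G = (11, 37).
Repeated addition: build up to 10G.
2G: tangent at (11, 37): λ = (3·11² + 54)/(2·37) ≡ 62/3. 3⁻¹ ≡ 24 (mod 71), so λ ≡ 62·24 ≡ 68.
  x = λ² - 11 - 11 = 4624 - 22 ≡ 58; y = λ·(11 - 58) - 37 ≡ 33. → (58, 33)
3G: (58, 33) + (11, 37). λ = (37 - 33)/(11 - 58) ≡ 4/24 mod 71. 24⁻¹ ≡ 3 (mod 71), so λ ≡ 12.
  x = λ² - 58 - 11 = 144 - 69 ≡ 4; y = λ·(58 - 4) - 33 ≡ 47. → (4, 47)
4G: (4, 47) + (11, 37). λ = (37 - 47)/(11 - 4) ≡ 61/7 mod 71. 7⁻¹ ≡ 61 (mod 71), so λ ≡ 29.
  x = λ² - 4 - 11 = 841 - 15 ≡ 45; y = λ·(4 - 45) - 47 ≡ 42. → (45, 42)
5G: (45, 42) + (11, 37). λ = (37 - 42)/(11 - 45) ≡ 66/37 mod 71. 37⁻¹ ≡ 48 (mod 71), so λ ≡ 44.
  x = λ² - 45 - 11 = 1936 - 56 ≡ 34; y = λ·(45 - 34) - 42 ≡ 16. → (34, 16)
6G: (34, 16) + (11, 37). λ = (37 - 16)/(11 - 34) ≡ 21/48 mod 71. 48⁻¹ ≡ 37 (mod 71), so λ ≡ 67.
  x = λ² - 34 - 11 = 4489 - 45 ≡ 42; y = λ·(34 - 42) - 16 ≡ 16. → (42, 16)
7G: (42, 16) + (11, 37). λ = (37 - 16)/(11 - 42) ≡ 21/40 mod 71. 40⁻¹ ≡ 16 (mod 71), so λ ≡ 52.
  x = λ² - 42 - 11 = 2704 - 53 ≡ 24; y = λ·(42 - 24) - 16 ≡ 68. → (24, 68)
8G: (24, 68) + (11, 37). λ = (37 - 68)/(11 - 24) ≡ 40/58 mod 71. 58⁻¹ ≡ 60 (mod 71) since 58·60 = 3480 ≡ 1, so λ ≡ 57.
  x = λ² - 24 - 11 = 3249 - 35 ≡ 19; y = λ·(24 - 19) - 68 ≡ 4. → (19, 4)
9G: (19, 4) + (11, 37). λ = (37 - 4)/(11 - 19) ≡ 33/63 mod 71. 63⁻¹ ≡ 62 (mod 71), so λ ≡ 58.
  x = λ² - 19 - 11 = 3364 - 30 ≡ 68; y = λ·(19 - 68) - 4 ≡ 65. → (68, 65)
10G: (68, 65) + (11, 37). λ = (37 - 65)/(11 - 68) ≡ 43/14 mod 71. 14⁻¹ ≡ 66 (mod 71), so λ ≡ 69.
  x = λ² - 68 - 11 = 4761 - 79 ≡ 67; y = λ·(68 - 67) - 65 ≡ 4. → (67, 4)

(67, 4)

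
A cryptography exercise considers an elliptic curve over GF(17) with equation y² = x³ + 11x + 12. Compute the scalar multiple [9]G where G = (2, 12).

(2, 12)

Double-and-add on 9 = (1001)₂. Start with G = (2, 12) for the leading 1-bit.
double: tangent at (2, 12): λ = (3·2² + 11)/(2·12) ≡ 6/7. 7⁻¹ ≡ 5 (mod 17), so λ ≡ 6·5 ≡ 13.
  x = λ² - 2 - 2 = 169 - 4 ≡ 12; y = λ·(2 - 12) - 12 ≡ 11. → (12, 11)
double: tangent at (12, 11): λ = (3·12² + 11)/(2·11) ≡ 1/5. 5⁻¹ ≡ 7 (mod 17), so λ ≡ 1·7 ≡ 7.
  x = λ² - 12 - 12 = 49 - 24 ≡ 8; y = λ·(12 - 8) - 11 ≡ 0. → (8, 0)
double: (8, 0) + (8, 0): same x and y₁ ≡ -y₂, so the sum is O.
add G: O + (2, 12) = (2, 12) (identity).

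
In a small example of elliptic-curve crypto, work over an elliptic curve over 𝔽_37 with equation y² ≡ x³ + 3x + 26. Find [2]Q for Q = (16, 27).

tangent at (16, 27): λ = (3·16² + 3)/(2·27) ≡ 31/17. 17⁻¹ ≡ 24 (mod 37) since 17·24 = 408 ≡ 1, so λ ≡ 31·24 ≡ 4.
  x = λ² - 16 - 16 = 16 - 32 ≡ 21; y = λ·(16 - 21) - 27 ≡ 27. → (21, 27)

(21, 27)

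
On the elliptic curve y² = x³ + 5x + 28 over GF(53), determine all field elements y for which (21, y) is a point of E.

x³ + 5x + 28 = 9394 ≡ 13 (mod 53).
Square roots of 13 mod 53: 15 and 38 (since 15² = 225 ≡ 13).

15, 38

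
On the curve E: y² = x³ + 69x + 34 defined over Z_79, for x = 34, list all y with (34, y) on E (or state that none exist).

x³ + 69x + 34 = 41684 ≡ 51 (mod 79).
Square roots of 51 mod 79: 29 and 50 (since 29² = 841 ≡ 51).

29, 50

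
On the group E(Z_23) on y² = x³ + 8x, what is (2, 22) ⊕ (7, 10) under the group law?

(2, 22) + (7, 10). λ = (10 - 22)/(7 - 2) ≡ 11/5 mod 23. 5⁻¹ ≡ 14 (mod 23), so λ ≡ 16.
  x = λ² - 2 - 7 = 256 - 9 ≡ 17; y = λ·(2 - 17) - 22 ≡ 14. → (17, 14)

(17, 14)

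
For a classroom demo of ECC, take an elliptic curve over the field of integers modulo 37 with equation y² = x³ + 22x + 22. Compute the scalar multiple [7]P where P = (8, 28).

Repeated addition: build up to 7P.
2P: tangent at (8, 28): λ = (3·8² + 22)/(2·28) ≡ 29/19. 19⁻¹ ≡ 2 (mod 37) since 19·2 = 38 ≡ 1, so λ ≡ 29·2 ≡ 21.
  x = λ² - 8 - 8 = 441 - 16 ≡ 18; y = λ·(8 - 18) - 28 ≡ 21. → (18, 21)
3P: (18, 21) + (8, 28). λ = (28 - 21)/(8 - 18) ≡ 7/27 mod 37. 27⁻¹ ≡ 11 (mod 37), so λ ≡ 3.
  x = λ² - 18 - 8 = 9 - 26 ≡ 20; y = λ·(18 - 20) - 21 ≡ 10. → (20, 10)
4P: (20, 10) + (8, 28). λ = (28 - 10)/(8 - 20) ≡ 18/25 mod 37. 25⁻¹ ≡ 3 (mod 37), so λ ≡ 17.
  x = λ² - 20 - 8 = 289 - 28 ≡ 2; y = λ·(20 - 2) - 10 ≡ 0. → (2, 0)
5P: (2, 0) + (8, 28). λ = (28 - 0)/(8 - 2) ≡ 28/6 mod 37. 6⁻¹ ≡ 31 (mod 37) since 6·31 = 186 ≡ 1, so λ ≡ 17.
  x = λ² - 2 - 8 = 289 - 10 ≡ 20; y = λ·(2 - 20) - 0 ≡ 27. → (20, 27)
6P: (20, 27) + (8, 28). λ = (28 - 27)/(8 - 20) ≡ 1/25 mod 37. 25⁻¹ ≡ 3 (mod 37), so λ ≡ 3.
  x = λ² - 20 - 8 = 9 - 28 ≡ 18; y = λ·(20 - 18) - 27 ≡ 16. → (18, 16)
7P: (18, 16) + (8, 28). λ = (28 - 16)/(8 - 18) ≡ 12/27 mod 37. 27⁻¹ ≡ 11 (mod 37) since 27·11 = 297 ≡ 1, so λ ≡ 21.
  x = λ² - 18 - 8 = 441 - 26 ≡ 8; y = λ·(18 - 8) - 16 ≡ 9. → (8, 9)

(8, 9)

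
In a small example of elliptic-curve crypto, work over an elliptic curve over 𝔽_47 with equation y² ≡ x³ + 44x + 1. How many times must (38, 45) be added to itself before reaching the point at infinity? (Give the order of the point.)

9

2P: tangent at (38, 45): λ = (3·38² + 44)/(2·45) ≡ 5/43. 43⁻¹ ≡ 35 (mod 47) since 43·35 = 1505 ≡ 1, so λ ≡ 5·35 ≡ 34.
  x = λ² - 38 - 38 = 1156 - 76 ≡ 46; y = λ·(38 - 46) - 45 ≡ 12. → (46, 12)
3P: (46, 12) + (38, 45). λ = (45 - 12)/(38 - 46) ≡ 33/39 mod 47. 39⁻¹ ≡ 41 (mod 47), so λ ≡ 37.
  x = λ² - 46 - 38 = 1369 - 84 ≡ 16; y = λ·(46 - 16) - 12 ≡ 17. → (16, 17)
4P: (16, 17) + (38, 45). λ = (45 - 17)/(38 - 16) ≡ 28/22 mod 47. 22⁻¹ ≡ 15 (mod 47), so λ ≡ 44.
  x = λ² - 16 - 38 = 1936 - 54 ≡ 2; y = λ·(16 - 2) - 17 ≡ 35. → (2, 35)
5P: (2, 35) + (38, 45). λ = (45 - 35)/(38 - 2) ≡ 10/36 mod 47. 36⁻¹ ≡ 17 (mod 47), so λ ≡ 29.
  x = λ² - 2 - 38 = 841 - 40 ≡ 2; y = λ·(2 - 2) - 35 ≡ 12. → (2, 12)
6P: (2, 12) + (38, 45). λ = (45 - 12)/(38 - 2) ≡ 33/36 mod 47. 36⁻¹ ≡ 17 (mod 47) since 36·17 = 612 ≡ 1, so λ ≡ 44.
  x = λ² - 2 - 38 = 1936 - 40 ≡ 16; y = λ·(2 - 16) - 12 ≡ 30. → (16, 30)
7P: (16, 30) + (38, 45). λ = (45 - 30)/(38 - 16) ≡ 15/22 mod 47. 22⁻¹ ≡ 15 (mod 47), so λ ≡ 37.
  x = λ² - 16 - 38 = 1369 - 54 ≡ 46; y = λ·(16 - 46) - 30 ≡ 35. → (46, 35)
8P: (46, 35) + (38, 45). λ = (45 - 35)/(38 - 46) ≡ 10/39 mod 47. 39⁻¹ ≡ 41 (mod 47) since 39·41 = 1599 ≡ 1, so λ ≡ 34.
  x = λ² - 46 - 38 = 1156 - 84 ≡ 38; y = λ·(46 - 38) - 35 ≡ 2. → (38, 2)
9P: (38, 2) + (38, 45): same x and y₁ ≡ -y₂, so the sum is the point at infinity.
9P = the point at infinity, so the order is 9.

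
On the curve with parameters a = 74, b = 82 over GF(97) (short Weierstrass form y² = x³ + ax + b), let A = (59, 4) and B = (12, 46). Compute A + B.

(59, 4) + (12, 46). λ = (46 - 4)/(12 - 59) ≡ 42/50 mod 97. 50⁻¹ ≡ 33 (mod 97), so λ ≡ 28.
  x = λ² - 59 - 12 = 784 - 71 ≡ 34; y = λ·(59 - 34) - 4 ≡ 17. → (34, 17)

(34, 17)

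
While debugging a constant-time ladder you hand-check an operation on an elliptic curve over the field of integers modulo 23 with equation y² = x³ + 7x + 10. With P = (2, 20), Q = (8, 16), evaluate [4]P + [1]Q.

First 4P:
Double-and-add on 4 = (100)₂. Start with P = (2, 20) for the leading 1-bit.
double: tangent at (2, 20): λ = (3·2² + 7)/(2·20) ≡ 19/17. 17⁻¹ ≡ 19 (mod 23), so λ ≡ 19·19 ≡ 16.
  x = λ² - 2 - 2 = 256 - 4 ≡ 22; y = λ·(2 - 22) - 20 ≡ 5. → (22, 5)
double: tangent at (22, 5): λ = (3·22² + 7)/(2·5) ≡ 10/10. 10⁻¹ ≡ 7 (mod 23), so λ ≡ 10·7 ≡ 1.
  x = λ² - 22 - 22 = 1 - 44 ≡ 3; y = λ·(22 - 3) - 5 ≡ 14. → (3, 14)
4P = (3, 14).
Finally 4P + Q:
(3, 14) + (8, 16). λ = (16 - 14)/(8 - 3) ≡ 2/5 mod 23. 5⁻¹ ≡ 14 (mod 23), so λ ≡ 5.
  x = λ² - 3 - 8 = 25 - 11 ≡ 14; y = λ·(3 - 14) - 14 ≡ 0. → (14, 0)

(14, 0)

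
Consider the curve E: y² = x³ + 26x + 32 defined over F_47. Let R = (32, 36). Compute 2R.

tangent at (32, 36): λ = (3·32² + 26)/(2·36) ≡ 43/25. 25⁻¹ ≡ 32 (mod 47) since 25·32 = 800 ≡ 1, so λ ≡ 43·32 ≡ 13.
  x = λ² - 32 - 32 = 169 - 64 ≡ 11; y = λ·(32 - 11) - 36 ≡ 2. → (11, 2)

(11, 2)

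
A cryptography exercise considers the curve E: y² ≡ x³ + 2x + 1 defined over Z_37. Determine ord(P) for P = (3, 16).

12

2P: tangent at (3, 16): λ = (3·3² + 2)/(2·16) ≡ 29/32. 32⁻¹ ≡ 22 (mod 37) since 32·22 = 704 ≡ 1, so λ ≡ 29·22 ≡ 9.
  x = λ² - 3 - 3 = 81 - 6 ≡ 1; y = λ·(3 - 1) - 16 ≡ 2. → (1, 2)
3P: (1, 2) + (3, 16). λ = (16 - 2)/(3 - 1) ≡ 14/2 mod 37. 2⁻¹ ≡ 19 (mod 37) since 2·19 = 38 ≡ 1, so λ ≡ 7.
  x = λ² - 1 - 3 = 49 - 4 ≡ 8; y = λ·(1 - 8) - 2 ≡ 23. → (8, 23)
4P: (8, 23) + (3, 16). λ = (16 - 23)/(3 - 8) ≡ 30/32 mod 37. 32⁻¹ ≡ 22 (mod 37), so λ ≡ 31.
  x = λ² - 8 - 3 = 961 - 11 ≡ 25; y = λ·(8 - 25) - 23 ≡ 5. → (25, 5)
5P: (25, 5) + (3, 16). λ = (16 - 5)/(3 - 25) ≡ 11/15 mod 37. 15⁻¹ ≡ 5 (mod 37), so λ ≡ 18.
  x = λ² - 25 - 3 = 324 - 28 ≡ 0; y = λ·(25 - 0) - 5 ≡ 1. → (0, 1)
6P: (0, 1) + (3, 16). λ = (16 - 1)/(3 - 0) ≡ 15/3 mod 37. 3⁻¹ ≡ 25 (mod 37), so λ ≡ 5.
  x = λ² - 0 - 3 = 25 - 3 ≡ 22; y = λ·(0 - 22) - 1 ≡ 0. → (22, 0)
7P: (22, 0) + (3, 16). λ = (16 - 0)/(3 - 22) ≡ 16/18 mod 37. 18⁻¹ ≡ 35 (mod 37), so λ ≡ 5.
  x = λ² - 22 - 3 = 25 - 25 ≡ 0; y = λ·(22 - 0) - 0 ≡ 36. → (0, 36)
8P: (0, 36) + (3, 16). λ = (16 - 36)/(3 - 0) ≡ 17/3 mod 37. 3⁻¹ ≡ 25 (mod 37) since 3·25 = 75 ≡ 1, so λ ≡ 18.
  x = λ² - 0 - 3 = 324 - 3 ≡ 25; y = λ·(0 - 25) - 36 ≡ 32. → (25, 32)
9P: (25, 32) + (3, 16). λ = (16 - 32)/(3 - 25) ≡ 21/15 mod 37. 15⁻¹ ≡ 5 (mod 37), so λ ≡ 31.
  x = λ² - 25 - 3 = 961 - 28 ≡ 8; y = λ·(25 - 8) - 32 ≡ 14. → (8, 14)
10P: (8, 14) + (3, 16). λ = (16 - 14)/(3 - 8) ≡ 2/32 mod 37. 32⁻¹ ≡ 22 (mod 37), so λ ≡ 7.
  x = λ² - 8 - 3 = 49 - 11 ≡ 1; y = λ·(8 - 1) - 14 ≡ 35. → (1, 35)
11P: (1, 35) + (3, 16). λ = (16 - 35)/(3 - 1) ≡ 18/2 mod 37. 2⁻¹ ≡ 19 (mod 37) since 2·19 = 38 ≡ 1, so λ ≡ 9.
  x = λ² - 1 - 3 = 81 - 4 ≡ 3; y = λ·(1 - 3) - 35 ≡ 21. → (3, 21)
12P: (3, 21) + (3, 16): same x and y₁ ≡ -y₂, so the sum is 𝒪.
12P = 𝒪, so the order is 12.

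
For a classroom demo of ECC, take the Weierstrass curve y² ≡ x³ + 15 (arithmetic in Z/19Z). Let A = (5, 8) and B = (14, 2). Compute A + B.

(5, 8) + (14, 2). λ = (2 - 8)/(14 - 5) ≡ 13/9 mod 19. 9⁻¹ ≡ 17 (mod 19), so λ ≡ 12.
  x = λ² - 5 - 14 = 144 - 19 ≡ 11; y = λ·(5 - 11) - 8 ≡ 15. → (11, 15)

(11, 15)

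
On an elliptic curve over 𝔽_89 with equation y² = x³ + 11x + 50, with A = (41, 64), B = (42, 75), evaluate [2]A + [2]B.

(53, 41)

First 2A:
Repeated addition: build up to 2A.
2A: tangent at (41, 64): λ = (3·41² + 11)/(2·64) ≡ 70/39. 39⁻¹ ≡ 16 (mod 89), so λ ≡ 70·16 ≡ 52.
  x = λ² - 41 - 41 = 2704 - 82 ≡ 41; y = λ·(41 - 41) - 64 ≡ 25. → (41, 25)
2A = (41, 25).
Next 2B:
Repeated addition: build up to 2B.
2B: tangent at (42, 75): λ = (3·42² + 11)/(2·75) ≡ 52/61. 61⁻¹ ≡ 54 (mod 89), so λ ≡ 52·54 ≡ 49.
  x = λ² - 42 - 42 = 2401 - 84 ≡ 3; y = λ·(42 - 3) - 75 ≡ 56. → (3, 56)
2B = (3, 56).
Finally 2A + 2B:
(41, 25) + (3, 56). λ = (56 - 25)/(3 - 41) ≡ 31/51 mod 89. 51⁻¹ ≡ 7 (mod 89), so λ ≡ 39.
  x = λ² - 41 - 3 = 1521 - 44 ≡ 53; y = λ·(41 - 53) - 25 ≡ 41. → (53, 41)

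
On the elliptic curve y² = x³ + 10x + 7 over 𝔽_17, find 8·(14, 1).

(14, 1)

Write G = (14, 1).
Double-and-add on 8 = (1000)₂. Start with G = (14, 1) for the leading 1-bit.
double: tangent at (14, 1): λ = (3·14² + 10)/(2·1) ≡ 3/2. 2⁻¹ ≡ 9 (mod 17) since 2·9 = 18 ≡ 1, so λ ≡ 3·9 ≡ 10.
  x = λ² - 14 - 14 = 100 - 28 ≡ 4; y = λ·(14 - 4) - 1 ≡ 14. → (4, 14)
double: tangent at (4, 14): λ = (3·4² + 10)/(2·14) ≡ 7/11. 11⁻¹ ≡ 14 (mod 17) since 11·14 = 154 ≡ 1, so λ ≡ 7·14 ≡ 13.
  x = λ² - 4 - 4 = 169 - 8 ≡ 8; y = λ·(4 - 8) - 14 ≡ 2. → (8, 2)
double: tangent at (8, 2): λ = (3·8² + 10)/(2·2) ≡ 15/4. 4⁻¹ ≡ 13 (mod 17), so λ ≡ 15·13 ≡ 8.
  x = λ² - 8 - 8 = 64 - 16 ≡ 14; y = λ·(8 - 14) - 2 ≡ 1. → (14, 1)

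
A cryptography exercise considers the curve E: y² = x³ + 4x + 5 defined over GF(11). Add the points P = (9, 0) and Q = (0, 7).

(9, 0) + (0, 7). λ = (7 - 0)/(0 - 9) ≡ 7/2 mod 11. 2⁻¹ ≡ 6 (mod 11), so λ ≡ 9.
  x = λ² - 9 - 0 = 81 - 9 ≡ 6; y = λ·(9 - 6) - 0 ≡ 5. → (6, 5)

(6, 5)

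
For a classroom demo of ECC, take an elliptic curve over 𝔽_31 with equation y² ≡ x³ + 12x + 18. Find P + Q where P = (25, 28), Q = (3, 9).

(22, 7)

(25, 28) + (3, 9). λ = (9 - 28)/(3 - 25) ≡ 12/9 mod 31. 9⁻¹ ≡ 7 (mod 31), so λ ≡ 22.
  x = λ² - 25 - 3 = 484 - 28 ≡ 22; y = λ·(25 - 22) - 28 ≡ 7. → (22, 7)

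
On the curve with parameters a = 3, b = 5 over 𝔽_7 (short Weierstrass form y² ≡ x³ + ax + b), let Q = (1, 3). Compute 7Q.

O

Double-and-add on 7 = (111)₂. Start with Q = (1, 3) for the leading 1-bit.
double: tangent at (1, 3): λ = (3·1² + 3)/(2·3) ≡ 6/6. 6⁻¹ ≡ 6 (mod 7) since 6·6 = 36 ≡ 1, so λ ≡ 6·6 ≡ 1.
  x = λ² - 1 - 1 = 1 - 2 ≡ 6; y = λ·(1 - 6) - 3 ≡ 6. → (6, 6)
add Q: (6, 6) + (1, 3). λ = (3 - 6)/(1 - 6) ≡ 4/2 mod 7. 2⁻¹ ≡ 4 (mod 7), so λ ≡ 2.
  x = λ² - 6 - 1 = 4 - 7 ≡ 4; y = λ·(6 - 4) - 6 ≡ 5. → (4, 5)
double: tangent at (4, 5): λ = (3·4² + 3)/(2·5) ≡ 2/3. 3⁻¹ ≡ 5 (mod 7), so λ ≡ 2·5 ≡ 3.
  x = λ² - 4 - 4 = 9 - 8 ≡ 1; y = λ·(4 - 1) - 5 ≡ 4. → (1, 4)
add Q: (1, 4) + (1, 3): same x and y₁ ≡ -y₂, so the sum is O.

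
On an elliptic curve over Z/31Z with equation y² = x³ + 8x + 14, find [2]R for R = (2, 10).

(28, 26)

tangent at (2, 10): λ = (3·2² + 8)/(2·10) ≡ 20/20. 20⁻¹ ≡ 14 (mod 31) since 20·14 = 280 ≡ 1, so λ ≡ 20·14 ≡ 1.
  x = λ² - 2 - 2 = 1 - 4 ≡ 28; y = λ·(2 - 28) - 10 ≡ 26. → (28, 26)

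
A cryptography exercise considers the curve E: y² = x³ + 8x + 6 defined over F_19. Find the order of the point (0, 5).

12

2P: tangent at (0, 5): λ = (3·0² + 8)/(2·5) ≡ 8/10. 10⁻¹ ≡ 2 (mod 19), so λ ≡ 8·2 ≡ 16.
  x = λ² - 0 - 0 = 256 - 0 ≡ 9; y = λ·(0 - 9) - 5 ≡ 3. → (9, 3)
3P: (9, 3) + (0, 5). λ = (5 - 3)/(0 - 9) ≡ 2/10 mod 19. 10⁻¹ ≡ 2 (mod 19), so λ ≡ 4.
  x = λ² - 9 - 0 = 16 - 9 ≡ 7; y = λ·(9 - 7) - 3 ≡ 5. → (7, 5)
4P: (7, 5) + (0, 5). λ = (5 - 5)/(0 - 7) ≡ 0/12 mod 19. 12⁻¹ ≡ 8 (mod 19), so λ ≡ 0.
  x = λ² - 7 - 0 = 0 - 7 ≡ 12; y = λ·(7 - 12) - 5 ≡ 14. → (12, 14)
5P: (12, 14) + (0, 5). λ = (5 - 14)/(0 - 12) ≡ 10/7 mod 19. 7⁻¹ ≡ 11 (mod 19), so λ ≡ 15.
  x = λ² - 12 - 0 = 225 - 12 ≡ 4; y = λ·(12 - 4) - 14 ≡ 11. → (4, 11)
6P: (4, 11) + (0, 5). λ = (5 - 11)/(0 - 4) ≡ 13/15 mod 19. 15⁻¹ ≡ 14 (mod 19), so λ ≡ 11.
  x = λ² - 4 - 0 = 121 - 4 ≡ 3; y = λ·(4 - 3) - 11 ≡ 0. → (3, 0)
7P: (3, 0) + (0, 5). λ = (5 - 0)/(0 - 3) ≡ 5/16 mod 19. 16⁻¹ ≡ 6 (mod 19) since 16·6 = 96 ≡ 1, so λ ≡ 11.
  x = λ² - 3 - 0 = 121 - 3 ≡ 4; y = λ·(3 - 4) - 0 ≡ 8. → (4, 8)
8P: (4, 8) + (0, 5). λ = (5 - 8)/(0 - 4) ≡ 16/15 mod 19. 15⁻¹ ≡ 14 (mod 19), so λ ≡ 15.
  x = λ² - 4 - 0 = 225 - 4 ≡ 12; y = λ·(4 - 12) - 8 ≡ 5. → (12, 5)
9P: (12, 5) + (0, 5). λ = (5 - 5)/(0 - 12) ≡ 0/7 mod 19. 7⁻¹ ≡ 11 (mod 19) since 7·11 = 77 ≡ 1, so λ ≡ 0.
  x = λ² - 12 - 0 = 0 - 12 ≡ 7; y = λ·(12 - 7) - 5 ≡ 14. → (7, 14)
10P: (7, 14) + (0, 5). λ = (5 - 14)/(0 - 7) ≡ 10/12 mod 19. 12⁻¹ ≡ 8 (mod 19), so λ ≡ 4.
  x = λ² - 7 - 0 = 16 - 7 ≡ 9; y = λ·(7 - 9) - 14 ≡ 16. → (9, 16)
11P: (9, 16) + (0, 5). λ = (5 - 16)/(0 - 9) ≡ 8/10 mod 19. 10⁻¹ ≡ 2 (mod 19), so λ ≡ 16.
  x = λ² - 9 - 0 = 256 - 9 ≡ 0; y = λ·(9 - 0) - 16 ≡ 14. → (0, 14)
12P: (0, 14) + (0, 5): same x and y₁ ≡ -y₂, so the sum is the point at infinity.
12P = the point at infinity, so the order is 12.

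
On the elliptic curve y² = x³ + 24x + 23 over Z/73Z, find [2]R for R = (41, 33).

tangent at (41, 33): λ = (3·41² + 24)/(2·33) ≡ 30/66. 66⁻¹ ≡ 52 (mod 73) since 66·52 = 3432 ≡ 1, so λ ≡ 30·52 ≡ 27.
  x = λ² - 41 - 41 = 729 - 82 ≡ 63; y = λ·(41 - 63) - 33 ≡ 30. → (63, 30)

(63, 30)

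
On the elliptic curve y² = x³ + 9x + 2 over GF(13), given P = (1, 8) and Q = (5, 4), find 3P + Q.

(5, 4)

First 3P:
Repeated addition: build up to 3P.
2P: tangent at (1, 8): λ = (3·1² + 9)/(2·8) ≡ 12/3. 3⁻¹ ≡ 9 (mod 13) since 3·9 = 27 ≡ 1, so λ ≡ 12·9 ≡ 4.
  x = λ² - 1 - 1 = 16 - 2 ≡ 1; y = λ·(1 - 1) - 8 ≡ 5. → (1, 5)
3P: (1, 5) + (1, 8): same x and y₁ ≡ -y₂, so the sum is O.
3P = O.
Finally 3P + Q:
O + (5, 4) = (5, 4) (identity).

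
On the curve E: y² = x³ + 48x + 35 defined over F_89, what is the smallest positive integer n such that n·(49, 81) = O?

2P: tangent at (49, 81): λ = (3·49² + 48)/(2·81) ≡ 42/73. 73⁻¹ ≡ 50 (mod 89), so λ ≡ 42·50 ≡ 53.
  x = λ² - 49 - 49 = 2809 - 98 ≡ 41; y = λ·(49 - 41) - 81 ≡ 76. → (41, 76)
3P: (41, 76) + (49, 81). λ = (81 - 76)/(49 - 41) ≡ 5/8 mod 89. 8⁻¹ ≡ 78 (mod 89) since 8·78 = 624 ≡ 1, so λ ≡ 34.
  x = λ² - 41 - 49 = 1156 - 90 ≡ 87; y = λ·(41 - 87) - 76 ≡ 51. → (87, 51)
4P: (87, 51) + (49, 81). λ = (81 - 51)/(49 - 87) ≡ 30/51 mod 89. 51⁻¹ ≡ 7 (mod 89) since 51·7 = 357 ≡ 1, so λ ≡ 32.
  x = λ² - 87 - 49 = 1024 - 136 ≡ 87; y = λ·(87 - 87) - 51 ≡ 38. → (87, 38)
5P: (87, 38) + (49, 81). λ = (81 - 38)/(49 - 87) ≡ 43/51 mod 89. 51⁻¹ ≡ 7 (mod 89), so λ ≡ 34.
  x = λ² - 87 - 49 = 1156 - 136 ≡ 41; y = λ·(87 - 41) - 38 ≡ 13. → (41, 13)
6P: (41, 13) + (49, 81). λ = (81 - 13)/(49 - 41) ≡ 68/8 mod 89. 8⁻¹ ≡ 78 (mod 89), so λ ≡ 53.
  x = λ² - 41 - 49 = 2809 - 90 ≡ 49; y = λ·(41 - 49) - 13 ≡ 8. → (49, 8)
7P: (49, 8) + (49, 81): same x and y₁ ≡ -y₂, so the sum is O.
7P = O, so the order is 7.

7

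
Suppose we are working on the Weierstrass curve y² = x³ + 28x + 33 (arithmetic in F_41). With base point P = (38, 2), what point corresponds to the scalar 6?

(39, 16)

Repeated addition: build up to 6P.
2P: tangent at (38, 2): λ = (3·38² + 28)/(2·2) ≡ 14/4. 4⁻¹ ≡ 31 (mod 41), so λ ≡ 14·31 ≡ 24.
  x = λ² - 38 - 38 = 576 - 76 ≡ 8; y = λ·(38 - 8) - 2 ≡ 21. → (8, 21)
3P: (8, 21) + (38, 2). λ = (2 - 21)/(38 - 8) ≡ 22/30 mod 41. 30⁻¹ ≡ 26 (mod 41), so λ ≡ 39.
  x = λ² - 8 - 38 = 1521 - 46 ≡ 40; y = λ·(8 - 40) - 21 ≡ 2. → (40, 2)
4P: (40, 2) + (38, 2). λ = (2 - 2)/(38 - 40) ≡ 0/39 mod 41. 39⁻¹ ≡ 20 (mod 41) since 39·20 = 780 ≡ 1, so λ ≡ 0.
  x = λ² - 40 - 38 = 0 - 78 ≡ 4; y = λ·(40 - 4) - 2 ≡ 39. → (4, 39)
5P: (4, 39) + (38, 2). λ = (2 - 39)/(38 - 4) ≡ 4/34 mod 41. 34⁻¹ ≡ 35 (mod 41), so λ ≡ 17.
  x = λ² - 4 - 38 = 289 - 42 ≡ 1; y = λ·(4 - 1) - 39 ≡ 12. → (1, 12)
6P: (1, 12) + (38, 2). λ = (2 - 12)/(38 - 1) ≡ 31/37 mod 41. 37⁻¹ ≡ 10 (mod 41), so λ ≡ 23.
  x = λ² - 1 - 38 = 529 - 39 ≡ 39; y = λ·(1 - 39) - 12 ≡ 16. → (39, 16)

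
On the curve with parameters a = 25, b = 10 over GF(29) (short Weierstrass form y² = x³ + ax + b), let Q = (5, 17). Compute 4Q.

(9, 6)

Repeated addition: build up to 4Q.
2Q: tangent at (5, 17): λ = (3·5² + 25)/(2·17) ≡ 13/5. 5⁻¹ ≡ 6 (mod 29), so λ ≡ 13·6 ≡ 20.
  x = λ² - 5 - 5 = 400 - 10 ≡ 13; y = λ·(5 - 13) - 17 ≡ 26. → (13, 26)
3Q: (13, 26) + (5, 17). λ = (17 - 26)/(5 - 13) ≡ 20/21 mod 29. 21⁻¹ ≡ 18 (mod 29) since 21·18 = 378 ≡ 1, so λ ≡ 12.
  x = λ² - 13 - 5 = 144 - 18 ≡ 10; y = λ·(13 - 10) - 26 ≡ 10. → (10, 10)
4Q: (10, 10) + (5, 17). λ = (17 - 10)/(5 - 10) ≡ 7/24 mod 29. 24⁻¹ ≡ 23 (mod 29), so λ ≡ 16.
  x = λ² - 10 - 5 = 256 - 15 ≡ 9; y = λ·(10 - 9) - 10 ≡ 6. → (9, 6)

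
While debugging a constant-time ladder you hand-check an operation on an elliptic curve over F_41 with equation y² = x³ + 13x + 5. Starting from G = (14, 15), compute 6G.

Repeated addition: build up to 6G.
2G: tangent at (14, 15): λ = (3·14² + 13)/(2·15) ≡ 27/30. 30⁻¹ ≡ 26 (mod 41), so λ ≡ 27·26 ≡ 5.
  x = λ² - 14 - 14 = 25 - 28 ≡ 38; y = λ·(14 - 38) - 15 ≡ 29. → (38, 29)
3G: (38, 29) + (14, 15). λ = (15 - 29)/(14 - 38) ≡ 27/17 mod 41. 17⁻¹ ≡ 29 (mod 41) since 17·29 = 493 ≡ 1, so λ ≡ 4.
  x = λ² - 38 - 14 = 16 - 52 ≡ 5; y = λ·(38 - 5) - 29 ≡ 21. → (5, 21)
4G: (5, 21) + (14, 15). λ = (15 - 21)/(14 - 5) ≡ 35/9 mod 41. 9⁻¹ ≡ 32 (mod 41), so λ ≡ 13.
  x = λ² - 5 - 14 = 169 - 19 ≡ 27; y = λ·(5 - 27) - 21 ≡ 21. → (27, 21)
5G: (27, 21) + (14, 15). λ = (15 - 21)/(14 - 27) ≡ 35/28 mod 41. 28⁻¹ ≡ 22 (mod 41) since 28·22 = 616 ≡ 1, so λ ≡ 32.
  x = λ² - 27 - 14 = 1024 - 41 ≡ 40; y = λ·(27 - 40) - 21 ≡ 14. → (40, 14)
6G: (40, 14) + (14, 15). λ = (15 - 14)/(14 - 40) ≡ 1/15 mod 41. 15⁻¹ ≡ 11 (mod 41) since 15·11 = 165 ≡ 1, so λ ≡ 11.
  x = λ² - 40 - 14 = 121 - 54 ≡ 26; y = λ·(40 - 26) - 14 ≡ 17. → (26, 17)

(26, 17)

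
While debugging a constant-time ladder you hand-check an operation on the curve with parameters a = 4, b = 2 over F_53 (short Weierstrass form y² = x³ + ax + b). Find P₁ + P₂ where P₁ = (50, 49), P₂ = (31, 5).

(1, 31)

(50, 49) + (31, 5). λ = (5 - 49)/(31 - 50) ≡ 9/34 mod 53. 34⁻¹ ≡ 39 (mod 53), so λ ≡ 33.
  x = λ² - 50 - 31 = 1089 - 81 ≡ 1; y = λ·(50 - 1) - 49 ≡ 31. → (1, 31)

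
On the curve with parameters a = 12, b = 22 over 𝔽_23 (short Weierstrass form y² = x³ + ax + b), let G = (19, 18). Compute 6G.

Repeated addition: build up to 6G.
2G: tangent at (19, 18): λ = (3·19² + 12)/(2·18) ≡ 14/13. 13⁻¹ ≡ 16 (mod 23), so λ ≡ 14·16 ≡ 17.
  x = λ² - 19 - 19 = 289 - 38 ≡ 21; y = λ·(19 - 21) - 18 ≡ 17. → (21, 17)
3G: (21, 17) + (19, 18). λ = (18 - 17)/(19 - 21) ≡ 1/21 mod 23. 21⁻¹ ≡ 11 (mod 23), so λ ≡ 11.
  x = λ² - 21 - 19 = 121 - 40 ≡ 12; y = λ·(21 - 12) - 17 ≡ 13. → (12, 13)
4G: (12, 13) + (19, 18). λ = (18 - 13)/(19 - 12) ≡ 5/7 mod 23. 7⁻¹ ≡ 10 (mod 23) since 7·10 = 70 ≡ 1, so λ ≡ 4.
  x = λ² - 12 - 19 = 16 - 31 ≡ 8; y = λ·(12 - 8) - 13 ≡ 3. → (8, 3)
5G: (8, 3) + (19, 18). λ = (18 - 3)/(19 - 8) ≡ 15/11 mod 23. 11⁻¹ ≡ 21 (mod 23) since 11·21 = 231 ≡ 1, so λ ≡ 16.
  x = λ² - 8 - 19 = 256 - 27 ≡ 22; y = λ·(8 - 22) - 3 ≡ 3. → (22, 3)
6G: (22, 3) + (19, 18). λ = (18 - 3)/(19 - 22) ≡ 15/20 mod 23. 20⁻¹ ≡ 15 (mod 23), so λ ≡ 18.
  x = λ² - 22 - 19 = 324 - 41 ≡ 7; y = λ·(22 - 7) - 3 ≡ 14. → (7, 14)

(7, 14)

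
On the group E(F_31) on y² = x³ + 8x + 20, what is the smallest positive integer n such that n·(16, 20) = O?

7

2P: tangent at (16, 20): λ = (3·16² + 8)/(2·20) ≡ 1/9. 9⁻¹ ≡ 7 (mod 31), so λ ≡ 1·7 ≡ 7.
  x = λ² - 16 - 16 = 49 - 32 ≡ 17; y = λ·(16 - 17) - 20 ≡ 4. → (17, 4)
3P: (17, 4) + (16, 20). λ = (20 - 4)/(16 - 17) ≡ 16/30 mod 31. 30⁻¹ ≡ 30 (mod 31) since 30·30 = 900 ≡ 1, so λ ≡ 15.
  x = λ² - 17 - 16 = 225 - 33 ≡ 6; y = λ·(17 - 6) - 4 ≡ 6. → (6, 6)
4P: (6, 6) + (16, 20). λ = (20 - 6)/(16 - 6) ≡ 14/10 mod 31. 10⁻¹ ≡ 28 (mod 31), so λ ≡ 20.
  x = λ² - 6 - 16 = 400 - 22 ≡ 6; y = λ·(6 - 6) - 6 ≡ 25. → (6, 25)
5P: (6, 25) + (16, 20). λ = (20 - 25)/(16 - 6) ≡ 26/10 mod 31. 10⁻¹ ≡ 28 (mod 31) since 10·28 = 280 ≡ 1, so λ ≡ 15.
  x = λ² - 6 - 16 = 225 - 22 ≡ 17; y = λ·(6 - 17) - 25 ≡ 27. → (17, 27)
6P: (17, 27) + (16, 20). λ = (20 - 27)/(16 - 17) ≡ 24/30 mod 31. 30⁻¹ ≡ 30 (mod 31) since 30·30 = 900 ≡ 1, so λ ≡ 7.
  x = λ² - 17 - 16 = 49 - 33 ≡ 16; y = λ·(17 - 16) - 27 ≡ 11. → (16, 11)
7P: (16, 11) + (16, 20): same x and y₁ ≡ -y₂, so the sum is O.
7P = O, so the order is 7.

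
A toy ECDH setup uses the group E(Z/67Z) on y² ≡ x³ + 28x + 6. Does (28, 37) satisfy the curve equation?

yes

y² = 37² ≡ 29; x³ + 28x + 6 = 22742 ≡ 29 (mod 67). 29 = 29.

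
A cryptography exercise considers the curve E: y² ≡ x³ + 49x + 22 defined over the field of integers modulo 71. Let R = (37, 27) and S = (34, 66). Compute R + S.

(37, 27) + (34, 66). λ = (66 - 27)/(34 - 37) ≡ 39/68 mod 71. 68⁻¹ ≡ 47 (mod 71) since 68·47 = 3196 ≡ 1, so λ ≡ 58.
  x = λ² - 37 - 34 = 3364 - 71 ≡ 27; y = λ·(37 - 27) - 27 ≡ 56. → (27, 56)

(27, 56)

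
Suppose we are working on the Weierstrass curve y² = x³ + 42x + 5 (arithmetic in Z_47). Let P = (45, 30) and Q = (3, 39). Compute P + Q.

(6, 12)

(45, 30) + (3, 39). λ = (39 - 30)/(3 - 45) ≡ 9/5 mod 47. 5⁻¹ ≡ 19 (mod 47), so λ ≡ 30.
  x = λ² - 45 - 3 = 900 - 48 ≡ 6; y = λ·(45 - 6) - 30 ≡ 12. → (6, 12)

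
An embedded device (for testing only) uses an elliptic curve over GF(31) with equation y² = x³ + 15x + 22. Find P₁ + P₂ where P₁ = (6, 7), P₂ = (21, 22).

(5, 25)

(6, 7) + (21, 22). λ = (22 - 7)/(21 - 6) ≡ 15/15 mod 31. 15⁻¹ ≡ 29 (mod 31), so λ ≡ 1.
  x = λ² - 6 - 21 = 1 - 27 ≡ 5; y = λ·(6 - 5) - 7 ≡ 25. → (5, 25)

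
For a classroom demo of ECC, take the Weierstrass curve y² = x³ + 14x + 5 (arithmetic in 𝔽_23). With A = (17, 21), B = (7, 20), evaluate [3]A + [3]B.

First 3A:
Repeated addition: build up to 3A.
2A: tangent at (17, 21): λ = (3·17² + 14)/(2·21) ≡ 7/19. 19⁻¹ ≡ 17 (mod 23) since 19·17 = 323 ≡ 1, so λ ≡ 7·17 ≡ 4.
  x = λ² - 17 - 17 = 16 - 34 ≡ 5; y = λ·(17 - 5) - 21 ≡ 4. → (5, 4)
3A: (5, 4) + (17, 21). λ = (21 - 4)/(17 - 5) ≡ 17/12 mod 23. 12⁻¹ ≡ 2 (mod 23), so λ ≡ 11.
  x = λ² - 5 - 17 = 121 - 22 ≡ 7; y = λ·(5 - 7) - 4 ≡ 20. → (7, 20)
3A = (7, 20).
Next 3B:
Repeated addition: build up to 3B.
2B: tangent at (7, 20): λ = (3·7² + 14)/(2·20) ≡ 0/17. 17⁻¹ ≡ 19 (mod 23), so λ ≡ 0·19 ≡ 0.
  x = λ² - 7 - 7 = 0 - 14 ≡ 9; y = λ·(7 - 9) - 20 ≡ 3. → (9, 3)
3B: (9, 3) + (7, 20). λ = (20 - 3)/(7 - 9) ≡ 17/21 mod 23. 21⁻¹ ≡ 11 (mod 23) since 21·11 = 231 ≡ 1, so λ ≡ 3.
  x = λ² - 9 - 7 = 9 - 16 ≡ 16; y = λ·(9 - 16) - 3 ≡ 22. → (16, 22)
3B = (16, 22).
Finally 3A + 3B:
(7, 20) + (16, 22). λ = (22 - 20)/(16 - 7) ≡ 2/9 mod 23. 9⁻¹ ≡ 18 (mod 23) since 9·18 = 162 ≡ 1, so λ ≡ 13.
  x = λ² - 7 - 16 = 169 - 23 ≡ 8; y = λ·(7 - 8) - 20 ≡ 13. → (8, 13)

(8, 13)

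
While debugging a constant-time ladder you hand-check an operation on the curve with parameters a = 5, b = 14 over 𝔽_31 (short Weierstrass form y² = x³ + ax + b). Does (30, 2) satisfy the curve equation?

no

y² = 2² ≡ 4; x³ + 5x + 14 = 27164 ≡ 8 (mod 31). 4 ≠ 8.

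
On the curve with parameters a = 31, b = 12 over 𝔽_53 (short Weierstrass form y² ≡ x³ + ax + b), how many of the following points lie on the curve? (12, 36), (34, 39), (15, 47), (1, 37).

3

(12, 36): 36² ≡ 24, rhs ≡ 45 → off.
(34, 39): 39² ≡ 37, rhs ≡ 37 → on.
(15, 47): 47² ≡ 36, rhs ≡ 36 → on.
(1, 37): 37² ≡ 44, rhs ≡ 44 → on.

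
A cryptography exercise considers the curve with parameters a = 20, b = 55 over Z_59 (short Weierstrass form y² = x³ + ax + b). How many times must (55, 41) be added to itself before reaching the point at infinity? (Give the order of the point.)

2P: tangent at (55, 41): λ = (3·55² + 20)/(2·41) ≡ 9/23. 23⁻¹ ≡ 18 (mod 59), so λ ≡ 9·18 ≡ 44.
  x = λ² - 55 - 55 = 1936 - 110 ≡ 56; y = λ·(55 - 56) - 41 ≡ 33. → (56, 33)
3P: (56, 33) + (55, 41). λ = (41 - 33)/(55 - 56) ≡ 8/58 mod 59. 58⁻¹ ≡ 58 (mod 59), so λ ≡ 51.
  x = λ² - 56 - 55 = 2601 - 111 ≡ 12; y = λ·(56 - 12) - 33 ≡ 28. → (12, 28)
4P: (12, 28) + (55, 41). λ = (41 - 28)/(55 - 12) ≡ 13/43 mod 59. 43⁻¹ ≡ 11 (mod 59), so λ ≡ 25.
  x = λ² - 12 - 55 = 625 - 67 ≡ 27; y = λ·(12 - 27) - 28 ≡ 10. → (27, 10)
5P: (27, 10) + (55, 41). λ = (41 - 10)/(55 - 27) ≡ 31/28 mod 59. 28⁻¹ ≡ 19 (mod 59) since 28·19 = 532 ≡ 1, so λ ≡ 58.
  x = λ² - 27 - 55 = 3364 - 82 ≡ 37; y = λ·(27 - 37) - 10 ≡ 0. → (37, 0)
6P: (37, 0) + (55, 41). λ = (41 - 0)/(55 - 37) ≡ 41/18 mod 59. 18⁻¹ ≡ 23 (mod 59), so λ ≡ 58.
  x = λ² - 37 - 55 = 3364 - 92 ≡ 27; y = λ·(37 - 27) - 0 ≡ 49. → (27, 49)
7P: (27, 49) + (55, 41). λ = (41 - 49)/(55 - 27) ≡ 51/28 mod 59. 28⁻¹ ≡ 19 (mod 59), so λ ≡ 25.
  x = λ² - 27 - 55 = 625 - 82 ≡ 12; y = λ·(27 - 12) - 49 ≡ 31. → (12, 31)
8P: (12, 31) + (55, 41). λ = (41 - 31)/(55 - 12) ≡ 10/43 mod 59. 43⁻¹ ≡ 11 (mod 59), so λ ≡ 51.
  x = λ² - 12 - 55 = 2601 - 67 ≡ 56; y = λ·(12 - 56) - 31 ≡ 26. → (56, 26)
9P: (56, 26) + (55, 41). λ = (41 - 26)/(55 - 56) ≡ 15/58 mod 59. 58⁻¹ ≡ 58 (mod 59) since 58·58 = 3364 ≡ 1, so λ ≡ 44.
  x = λ² - 56 - 55 = 1936 - 111 ≡ 55; y = λ·(56 - 55) - 26 ≡ 18. → (55, 18)
10P: (55, 18) + (55, 41): same x and y₁ ≡ -y₂, so the sum is the point at infinity.
10P = the point at infinity, so the order is 10.

10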